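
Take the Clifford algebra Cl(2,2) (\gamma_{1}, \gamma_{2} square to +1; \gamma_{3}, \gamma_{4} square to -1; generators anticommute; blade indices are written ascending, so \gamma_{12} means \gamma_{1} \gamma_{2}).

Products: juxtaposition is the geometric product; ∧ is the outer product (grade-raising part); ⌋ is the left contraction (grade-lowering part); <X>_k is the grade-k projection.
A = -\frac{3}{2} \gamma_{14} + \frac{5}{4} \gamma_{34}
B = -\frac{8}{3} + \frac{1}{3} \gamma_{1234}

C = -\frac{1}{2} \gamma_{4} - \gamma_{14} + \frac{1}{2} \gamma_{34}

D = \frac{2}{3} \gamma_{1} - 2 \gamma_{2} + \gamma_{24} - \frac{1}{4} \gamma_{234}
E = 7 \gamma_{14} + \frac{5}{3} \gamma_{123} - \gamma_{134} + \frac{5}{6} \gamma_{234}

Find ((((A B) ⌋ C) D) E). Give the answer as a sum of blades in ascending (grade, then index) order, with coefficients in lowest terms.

step 1: -\frac{5}{12} \gamma_{12} + 4 \gamma_{14} - \frac{1}{2} \gamma_{23} - \frac{10}{3} \gamma_{34}
step 2: -\frac{7}{3}
step 3: -\frac{14}{9} \gamma_{1} + \frac{14}{3} \gamma_{2} - \frac{7}{3} \gamma_{24} + \frac{7}{12} \gamma_{234}
step 4: -\frac{35}{72} + \frac{35}{18} \gamma_{3} - \frac{98}{9} \gamma_{4} + \frac{63}{4} \gamma_{12} - \frac{70}{9} \gamma_{13} - \frac{35}{36} \gamma_{14} - \frac{70}{27} \gamma_{23} + \frac{49}{9} \gamma_{34} + \frac{77}{12} \gamma_{123} - \frac{98}{3} \gamma_{124} - \frac{35}{9} \gamma_{134} + \frac{91}{27} \gamma_{1234}
Answer: -\frac{35}{72} + \frac{35}{18} \gamma_{3} - \frac{98}{9} \gamma_{4} + \frac{63}{4} \gamma_{12} - \frac{70}{9} \gamma_{13} - \frac{35}{36} \gamma_{14} - \frac{70}{27} \gamma_{23} + \frac{49}{9} \gamma_{34} + \frac{77}{12} \gamma_{123} - \frac{98}{3} \gamma_{124} - \frac{35}{9} \gamma_{134} + \frac{91}{27} \gamma_{1234}


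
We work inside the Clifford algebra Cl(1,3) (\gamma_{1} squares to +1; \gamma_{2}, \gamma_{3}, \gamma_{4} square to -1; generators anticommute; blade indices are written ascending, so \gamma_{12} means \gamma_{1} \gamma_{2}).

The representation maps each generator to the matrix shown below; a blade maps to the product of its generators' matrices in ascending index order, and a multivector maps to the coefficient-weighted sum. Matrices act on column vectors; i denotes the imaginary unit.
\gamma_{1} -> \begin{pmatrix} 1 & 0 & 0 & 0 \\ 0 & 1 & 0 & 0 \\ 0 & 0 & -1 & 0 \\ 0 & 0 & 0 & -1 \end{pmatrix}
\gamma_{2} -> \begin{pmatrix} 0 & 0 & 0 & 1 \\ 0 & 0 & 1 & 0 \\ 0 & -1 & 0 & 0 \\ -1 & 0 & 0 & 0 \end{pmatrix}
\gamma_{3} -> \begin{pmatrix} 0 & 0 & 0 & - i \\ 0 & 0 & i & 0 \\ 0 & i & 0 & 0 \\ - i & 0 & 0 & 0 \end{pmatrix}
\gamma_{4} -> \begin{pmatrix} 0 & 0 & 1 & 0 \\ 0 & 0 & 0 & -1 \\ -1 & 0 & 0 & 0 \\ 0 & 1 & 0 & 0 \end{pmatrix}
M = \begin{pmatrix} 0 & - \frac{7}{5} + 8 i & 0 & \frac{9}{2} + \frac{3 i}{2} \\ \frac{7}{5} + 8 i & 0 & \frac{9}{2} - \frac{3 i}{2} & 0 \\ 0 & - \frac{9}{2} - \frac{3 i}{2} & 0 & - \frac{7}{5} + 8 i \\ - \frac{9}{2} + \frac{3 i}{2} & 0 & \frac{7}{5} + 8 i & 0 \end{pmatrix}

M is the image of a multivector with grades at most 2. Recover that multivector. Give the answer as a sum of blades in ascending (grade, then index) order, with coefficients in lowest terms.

Method: the blade images are trace-orthogonal — tr(rho(e_A) rho(e_B)^-1) = 4 if A = B and 0 otherwise — and rho(e_A)^-1 = (e_A)^2 * rho(e_A) with (e_A)^2 = +1 or -1, so the coefficient of e_A in the preimage is (e_A)^2 * tr(M rho(e_A))/4.
Nonzero projections over blades of grade <= 2: \gamma_{2}: (\gamma_{2})^2 = -1, tr(M rho(\gamma_{2})) = -18, coefficient \frac{9}{2}; \gamma_{3}: (\gamma_{3})^2 = -1, tr(M rho(\gamma_{3})) = 6, coefficient -\frac{3}{2}; \gamma_{24}: (\gamma_{24})^2 = -1, tr(M rho(\gamma_{24})) = \frac{28}{5}, coefficient -\frac{7}{5}; \gamma_{34}: (\gamma_{34})^2 = -1, tr(M rho(\gamma_{34})) = 32, coefficient -8. Every other blade of grade <= 2 projects to 0.
Answer: \frac{9}{2} \gamma_{2} - \frac{3}{2} \gamma_{3} - \frac{7}{5} \gamma_{24} - 8 \gamma_{34}


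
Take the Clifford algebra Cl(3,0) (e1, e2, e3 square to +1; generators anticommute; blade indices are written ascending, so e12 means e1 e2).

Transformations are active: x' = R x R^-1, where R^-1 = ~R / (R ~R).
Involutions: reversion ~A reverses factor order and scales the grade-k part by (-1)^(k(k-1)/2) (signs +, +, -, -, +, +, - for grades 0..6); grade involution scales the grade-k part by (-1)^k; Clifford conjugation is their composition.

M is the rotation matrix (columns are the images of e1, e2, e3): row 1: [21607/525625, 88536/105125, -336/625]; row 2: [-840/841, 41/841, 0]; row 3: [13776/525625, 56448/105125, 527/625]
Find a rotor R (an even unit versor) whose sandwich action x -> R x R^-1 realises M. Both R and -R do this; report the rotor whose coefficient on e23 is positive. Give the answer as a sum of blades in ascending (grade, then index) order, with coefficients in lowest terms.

Method: write R = a + b12*e12 + b13*e13 + b23*e23 with a^2 + b12^2 + b13^2 + b23^2 = 1 (so R^-1 = ~R). Expanding the columns R e_j ~R gives tr M = 4a^2 - 1 and, from the antisymmetric part, M21 - M12 = -4a*b12, M13 - M31 = 4a*b13, M32 - M23 = -4a*b23.
Here tr M = 490439/525625, so a^2 = (1 + tr M)/4 = 254016/525625 and a = ±504/725. Taking a = 504/725: M21 - M12 = -193536/105125, M13 - M31 = -296352/525625, M32 - M23 = 56448/105125, giving b12 = 96/145, b13 = -147/725, b23 = -28/145, i.e. R = 504/725 + 96/145*e12 - 147/725*e13 - 28/145*e23.
Its e23 coefficient is negative, so report the other preimage -R.
Answer: -504/725 - 96/145*e12 + 147/725*e13 + 28/145*e23. Why the constraint matters: R and -R act identically through the sandwich — M has trace 490439/525625 either way — so only the sign condition on e23 picks one of the two preimages.


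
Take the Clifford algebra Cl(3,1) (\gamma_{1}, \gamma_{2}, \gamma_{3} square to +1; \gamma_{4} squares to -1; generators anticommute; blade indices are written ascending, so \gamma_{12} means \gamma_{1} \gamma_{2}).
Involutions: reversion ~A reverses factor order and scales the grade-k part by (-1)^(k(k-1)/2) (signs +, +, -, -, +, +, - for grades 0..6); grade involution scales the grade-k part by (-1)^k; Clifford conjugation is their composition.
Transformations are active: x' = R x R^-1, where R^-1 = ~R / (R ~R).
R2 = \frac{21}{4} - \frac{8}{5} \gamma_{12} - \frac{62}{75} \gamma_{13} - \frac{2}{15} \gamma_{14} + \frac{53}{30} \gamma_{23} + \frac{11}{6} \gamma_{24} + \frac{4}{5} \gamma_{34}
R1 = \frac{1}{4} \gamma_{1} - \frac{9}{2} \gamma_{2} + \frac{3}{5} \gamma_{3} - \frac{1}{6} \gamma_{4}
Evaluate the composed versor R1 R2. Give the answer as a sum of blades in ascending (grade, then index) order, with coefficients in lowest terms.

Distribute over the terms of R1 (each basis-blade product reordered to ascending indices, repeated generators contracted through their squares):
(\frac{1}{4} \gamma_{1}) R2 = \frac{21}{16} \gamma_{1} - \frac{2}{5} \gamma_{2} - \frac{31}{150} \gamma_{3} - \frac{1}{30} \gamma_{4} + \frac{53}{120} \gamma_{123} + \frac{11}{24} \gamma_{124} + \frac{1}{5} \gamma_{134}
(-\frac{9}{2} \gamma_{2}) R2 = -\frac{36}{5} \gamma_{1} - \frac{189}{8} \gamma_{2} - \frac{159}{20} \gamma_{3} - \frac{33}{4} \gamma_{4} - \frac{93}{25} \gamma_{123} - \frac{3}{5} \gamma_{124} - \frac{18}{5} \gamma_{234}
(\frac{3}{5} \gamma_{3}) R2 = \frac{62}{125} \gamma_{1} - \frac{53}{50} \gamma_{2} + \frac{63}{20} \gamma_{3} + \frac{12}{25} \gamma_{4} - \frac{24}{25} \gamma_{123} + \frac{2}{25} \gamma_{134} - \frac{11}{10} \gamma_{234}
(-\frac{1}{6} \gamma_{4}) R2 = \frac{1}{45} \gamma_{1} - \frac{11}{36} \gamma_{2} - \frac{2}{15} \gamma_{3} - \frac{7}{8} \gamma_{4} + \frac{4}{15} \gamma_{124} + \frac{31}{225} \gamma_{134} - \frac{53}{180} \gamma_{234}
Summing the partial products and collecting blades:
Answer: -\frac{96647}{18000} \gamma_{1} - \frac{45703}{1800} \gamma_{2} - \frac{257}{50} \gamma_{3} - \frac{5207}{600} \gamma_{4} - \frac{2543}{600} \gamma_{123} + \frac{1}{8} \gamma_{124} + \frac{94}{225} \gamma_{134} - \frac{899}{180} \gamma_{234}


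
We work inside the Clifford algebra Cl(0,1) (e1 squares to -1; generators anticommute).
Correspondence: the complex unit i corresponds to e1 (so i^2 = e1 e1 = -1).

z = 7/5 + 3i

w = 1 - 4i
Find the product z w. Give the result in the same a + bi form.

In blades: z = 7/5 + 3*e1, w = 1 - 4*e1.
Distribute z over w term by term (generator squares from the signature, products reordered to ascending indices): (7/5)*w = 7/5 - 28/5*e1; (3*e1)*w = 12 + 3*e1.
Sum: 67/5 - 13/5*e1; translating back through the correspondence:
Answer: 67/5 - 13/5*i


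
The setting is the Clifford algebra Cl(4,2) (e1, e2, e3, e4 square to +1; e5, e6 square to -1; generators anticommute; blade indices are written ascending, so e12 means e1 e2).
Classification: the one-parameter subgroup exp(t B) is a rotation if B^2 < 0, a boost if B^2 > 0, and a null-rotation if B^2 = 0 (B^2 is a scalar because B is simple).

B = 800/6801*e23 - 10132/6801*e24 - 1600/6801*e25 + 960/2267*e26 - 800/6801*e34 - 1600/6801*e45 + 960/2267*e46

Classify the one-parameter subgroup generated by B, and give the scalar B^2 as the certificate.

B^2 term by term: the squares give (800/6801)^2*(e23)^2 + (-10132/6801)^2*(e24)^2 + (-1600/6801)^2*(e25)^2 + (960/2267)^2*(e26)^2 + (-800/6801)^2*(e34)^2 + (-1600/6801)^2*(e45)^2 + (960/2267)^2*(e46)^2 = 640000/46253601*(-1) + 102657424/46253601*(-1) + 2560000/46253601*(+1) + 921600/5139289*(+1) + 640000/46253601*(-1) + 2560000/46253601*(+1) + 921600/5139289*(+1) = -16/9 (each basis 2-blade squares to minus the product of its generators' squares); cross terms between blades sharing an index anticommute and cancel; the commuting (index-disjoint) pairs give grade-4 terms 2*c*c'*(blade product), which cancel blade by blade — e2345: -2560000/46253601 + 2560000/46253601 = 0; e2346: 512000/5139289 - 512000/5139289 = 0; e2456: 1024000/5139289 - 1024000/5139289 = 0 — confirming B is simple. So B^2 = -16/9.
Answer: rotation, certificate B^2 = -16/9. One invariant decides it: the square -16/9 survives every conjugation, and its sign is exactly the classification.


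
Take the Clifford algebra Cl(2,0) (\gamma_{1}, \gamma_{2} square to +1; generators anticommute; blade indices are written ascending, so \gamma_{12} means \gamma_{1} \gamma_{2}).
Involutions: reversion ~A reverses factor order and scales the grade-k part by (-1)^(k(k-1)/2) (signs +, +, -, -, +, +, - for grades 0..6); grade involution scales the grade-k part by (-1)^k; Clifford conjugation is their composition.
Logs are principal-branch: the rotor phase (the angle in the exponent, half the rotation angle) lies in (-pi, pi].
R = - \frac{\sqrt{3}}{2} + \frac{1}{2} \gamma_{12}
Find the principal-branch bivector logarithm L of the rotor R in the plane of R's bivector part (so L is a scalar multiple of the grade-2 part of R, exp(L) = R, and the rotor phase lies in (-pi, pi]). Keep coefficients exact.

The scalar part of R is - \frac{\sqrt{3}}{2}, which pins the rotor phase on the principal branch; dividing the bivector part by the sine of that phase recovers the unit plane, and L is the phase times that plane.
Concretely: cos(phase) = - \frac{\sqrt{3}}{2} gives phase = ±\frac{5 \pi}{6}, and since phase/sin(phase) is even the sign is immaterial: L = (phase/sin(phase)) * <R>_2 = (\frac{5 \pi}{3}) * <R>_2.
Answer: \frac{5 \pi}{6} \gamma_{12}


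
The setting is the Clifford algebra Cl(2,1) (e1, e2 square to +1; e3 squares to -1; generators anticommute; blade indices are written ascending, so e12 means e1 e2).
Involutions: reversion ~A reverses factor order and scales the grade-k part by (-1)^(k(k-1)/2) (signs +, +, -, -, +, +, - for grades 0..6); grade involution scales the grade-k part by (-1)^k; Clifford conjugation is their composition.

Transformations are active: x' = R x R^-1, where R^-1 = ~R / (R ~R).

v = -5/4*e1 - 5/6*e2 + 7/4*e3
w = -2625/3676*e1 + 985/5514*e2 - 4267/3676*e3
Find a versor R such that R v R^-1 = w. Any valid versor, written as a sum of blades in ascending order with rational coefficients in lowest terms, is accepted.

Sketch: the shared square -29/36 makes R = v + w = -1805/919*e1 - 1805/2757*e2 + 1083/1838*e3 the natural versor; its sandwich fixes that direction, negates (v - w)/2, and sends v to w.
Answer: -1805/919*e1 - 1805/2757*e2 + 1083/1838*e3


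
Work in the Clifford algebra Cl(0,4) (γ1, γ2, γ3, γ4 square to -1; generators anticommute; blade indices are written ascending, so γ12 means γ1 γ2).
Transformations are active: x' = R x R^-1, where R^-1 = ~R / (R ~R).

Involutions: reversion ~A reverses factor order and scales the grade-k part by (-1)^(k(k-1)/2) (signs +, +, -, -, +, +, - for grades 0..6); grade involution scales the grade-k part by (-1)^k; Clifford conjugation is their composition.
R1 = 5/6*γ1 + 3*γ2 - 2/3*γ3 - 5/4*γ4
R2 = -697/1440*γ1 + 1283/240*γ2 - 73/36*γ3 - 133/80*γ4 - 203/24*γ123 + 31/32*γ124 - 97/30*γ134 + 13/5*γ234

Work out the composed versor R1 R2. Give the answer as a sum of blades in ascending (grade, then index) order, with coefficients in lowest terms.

Distribute over the terms of R1 (each basis-blade product reordered to ascending indices, repeated generators contracted through their squares):
(5/6*γ1) R2 = 697/1728 + 1283/288*γ12 - 365/216*γ13 - 133/96*γ14 + 1015/144*γ23 - 155/192*γ24 + 97/36*γ34 + 13/6*γ1234
(3*γ2) R2 = -1283/80 + 697/480*γ12 - 203/8*γ13 + 93/32*γ14 - 73/12*γ23 - 399/80*γ24 - 39/5*γ34 + 97/10*γ1234
(-2/3*γ3) R2 = -73/54 - 203/36*γ12 - 697/2160*γ13 + 97/45*γ14 + 1283/360*γ23 - 26/15*γ24 + 133/120*γ34 - 31/48*γ1234
(-5/4*γ4) R2 = -133/64 + 155/128*γ12 - 97/24*γ13 - 697/1152*γ14 + 13/4*γ23 + 1283/192*γ24 - 365/144*γ34 - 1015/96*γ1234
Summing the partial products and collecting blades:
Answer: -82357/4320 + 8519/5760*γ12 - 7543/240*γ13 + 5897/1920*γ14 + 1867/240*γ23 - 203/240*γ24 - 4703/720*γ34 + 311/480*γ1234


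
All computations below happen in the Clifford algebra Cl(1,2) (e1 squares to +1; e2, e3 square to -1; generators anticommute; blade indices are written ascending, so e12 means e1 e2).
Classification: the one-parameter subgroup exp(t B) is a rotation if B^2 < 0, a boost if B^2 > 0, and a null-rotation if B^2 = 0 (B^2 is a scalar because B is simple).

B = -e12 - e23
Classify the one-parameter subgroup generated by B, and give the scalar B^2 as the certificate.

B^2 term by term: the squares give (-1)^2*(e12)^2 + (-1)^2*(e23)^2 = 1*(+1) + 1*(-1) = 0 (each basis 2-blade squares to minus the product of its generators' squares); cross terms between blades sharing an index anticommute and cancel. So B^2 = 0.
Answer: null-rotation, certificate B^2 = 0. No conjugation can change B^2 = 0; the sign gives the class.


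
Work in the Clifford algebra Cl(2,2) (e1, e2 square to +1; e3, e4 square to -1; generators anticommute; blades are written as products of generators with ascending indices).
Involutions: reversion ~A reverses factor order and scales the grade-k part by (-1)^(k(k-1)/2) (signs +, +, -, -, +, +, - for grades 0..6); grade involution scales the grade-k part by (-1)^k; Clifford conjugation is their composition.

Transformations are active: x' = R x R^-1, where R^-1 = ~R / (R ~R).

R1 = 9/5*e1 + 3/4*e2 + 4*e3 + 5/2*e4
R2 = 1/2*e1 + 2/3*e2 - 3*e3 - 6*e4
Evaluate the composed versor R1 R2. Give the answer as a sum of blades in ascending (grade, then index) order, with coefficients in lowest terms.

Distribute over the terms of R1 (each basis-blade product reordered to ascending indices, repeated generators contracted through their squares):
(9/5*e1) R2 = 9/10 + 6/5*e1 e2 - 27/5*e1 e3 - 54/5*e1 e4
(3/4*e2) R2 = 1/2 - 3/8*e1 e2 - 9/4*e2 e3 - 9/2*e2 e4
(4*e3) R2 = 12 - 2*e1 e3 - 8/3*e2 e3 - 24*e3 e4
(5/2*e4) R2 = 15 - 5/4*e1 e4 - 5/3*e2 e4 + 15/2*e3 e4
Summing the partial products and collecting blades:
Answer: 142/5 + 33/40*e1 e2 - 37/5*e1 e3 - 241/20*e1 e4 - 59/12*e2 e3 - 37/6*e2 e4 - 33/2*e3 e4


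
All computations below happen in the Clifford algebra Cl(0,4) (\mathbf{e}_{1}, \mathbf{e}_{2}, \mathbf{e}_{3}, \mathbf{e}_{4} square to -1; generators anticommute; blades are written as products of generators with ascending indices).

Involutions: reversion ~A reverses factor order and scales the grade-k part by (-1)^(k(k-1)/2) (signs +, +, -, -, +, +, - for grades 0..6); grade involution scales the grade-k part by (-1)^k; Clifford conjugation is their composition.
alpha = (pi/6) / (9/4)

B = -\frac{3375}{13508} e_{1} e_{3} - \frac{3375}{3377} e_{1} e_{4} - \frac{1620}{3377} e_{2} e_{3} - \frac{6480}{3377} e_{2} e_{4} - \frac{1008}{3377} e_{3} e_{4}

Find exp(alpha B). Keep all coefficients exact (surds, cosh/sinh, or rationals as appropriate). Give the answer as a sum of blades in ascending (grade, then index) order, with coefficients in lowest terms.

B^2 term by term: the squares give (-\frac{3375}{13508})^2*(e_{1} e_{3})^2 + (-\frac{3375}{3377})^2*(e_{1} e_{4})^2 + (-\frac{1620}{3377})^2*(e_{2} e_{3})^2 + (-\frac{6480}{3377})^2*(e_{2} e_{4})^2 + (-\frac{1008}{3377})^2*(e_{3} e_{4})^2 = \frac{11390625}{182466064}*(-1) + \frac{11390625}{11404129}*(-1) + \frac{2624400}{11404129}*(-1) + \frac{41990400}{11404129}*(-1) + \frac{1016064}{11404129}*(-1) = -\frac{81}{16} (each basis 2-blade squares to minus the product of its generators' squares); cross terms between blades sharing an index anticommute and cancel; the commuting (index-disjoint) pairs give grade-4 terms 2*c*c'*(blade product), which cancel blade by blade — e_{1} e_{2} e_{3} e_{4}: -\frac{10935000}{11404129} + \frac{10935000}{11404129} = 0 — confirming B is simple. So B^2 = -\frac{81}{16}.
B^2 = -\frac{81}{16} — B^2 < 0, so the exponential closes trigonometrically: l = \frac{9}{4}, alpha*l = \frac{\pi}{6}, so exp(alpha B) = cos(\frac{\pi}{6}) + (sin(\frac{\pi}{6})/(\frac{9}{4}))*B = \frac{\sqrt{3}}{2} + (\frac{2}{9})*B.
Answer: \frac{\sqrt{3}}{2} - \frac{375}{6754} e_{1} e_{3} - \frac{750}{3377} e_{1} e_{4} - \frac{360}{3377} e_{2} e_{3} - \frac{1440}{3377} e_{2} e_{4} - \frac{224}{3377} e_{3} e_{4}


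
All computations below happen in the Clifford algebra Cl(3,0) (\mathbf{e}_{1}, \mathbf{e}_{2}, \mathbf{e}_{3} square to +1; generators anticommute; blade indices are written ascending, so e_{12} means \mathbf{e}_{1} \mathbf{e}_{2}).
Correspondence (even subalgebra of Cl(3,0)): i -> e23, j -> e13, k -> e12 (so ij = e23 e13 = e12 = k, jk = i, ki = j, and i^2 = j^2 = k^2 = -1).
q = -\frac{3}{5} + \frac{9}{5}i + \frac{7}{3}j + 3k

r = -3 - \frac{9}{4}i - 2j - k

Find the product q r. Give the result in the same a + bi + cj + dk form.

In blades: q = -\frac{3}{5} + 3 e_{12} + \frac{7}{3} e_{13} + \frac{9}{5} e_{23}, r = -3 - e_{12} - 2 e_{13} - \frac{9}{4} e_{23}.
Distribute q over r term by term (generator squares from the signature, products reordered to ascending indices): (-\frac{3}{5})*r = \frac{9}{5} + \frac{3}{5} e_{12} + \frac{6}{5} e_{13} + \frac{27}{20} e_{23}; (3 e_{12})*r = 3 - 9 e_{12} - \frac{27}{4} e_{13} + 6 e_{23}; (\frac{7}{3} e_{13})*r = \frac{14}{3} + \frac{21}{4} e_{12} - 7 e_{13} - \frac{7}{3} e_{23}; (\frac{9}{5} e_{23})*r = \frac{81}{20} - \frac{18}{5} e_{12} + \frac{9}{5} e_{13} - \frac{27}{5} e_{23}.
Sum: \frac{811}{60} - \frac{27}{4} e_{12} - \frac{43}{4} e_{13} - \frac{23}{60} e_{23}; translating back through the correspondence:
Answer: \frac{811}{60} - \frac{23}{60}i - \frac{43}{4}j - \frac{27}{4}k


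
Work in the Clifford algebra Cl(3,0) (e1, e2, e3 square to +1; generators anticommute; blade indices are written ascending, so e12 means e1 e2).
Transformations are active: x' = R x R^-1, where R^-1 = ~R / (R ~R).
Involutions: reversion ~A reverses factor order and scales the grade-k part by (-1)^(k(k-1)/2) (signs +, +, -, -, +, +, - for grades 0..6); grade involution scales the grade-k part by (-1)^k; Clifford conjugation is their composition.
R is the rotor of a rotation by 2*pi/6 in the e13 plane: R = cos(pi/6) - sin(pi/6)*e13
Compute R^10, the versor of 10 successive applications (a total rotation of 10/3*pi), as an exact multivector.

Rotor phase runs at HALF the rotation angle; powers of one rotor simply add phase, so after 10 steps in e13 the phase is 10*pi/6 = 5*pi/3 and R^10 = cos(5*pi/3) - sin(5*pi/3)*e13.
cos(5*pi/3) = 1/2 and sin(5*pi/3) = -sqrt(3)/2, so R^10 = 1/2 + sqrt(3)/2*e13. The net rotation is 4/3*pi (after discarding 1 full turn, each of which contributes a factor -1 to the rotor); the rotor keeps the half-angle phase exactly.
Answer: 1/2 + sqrt(3)/2*e13


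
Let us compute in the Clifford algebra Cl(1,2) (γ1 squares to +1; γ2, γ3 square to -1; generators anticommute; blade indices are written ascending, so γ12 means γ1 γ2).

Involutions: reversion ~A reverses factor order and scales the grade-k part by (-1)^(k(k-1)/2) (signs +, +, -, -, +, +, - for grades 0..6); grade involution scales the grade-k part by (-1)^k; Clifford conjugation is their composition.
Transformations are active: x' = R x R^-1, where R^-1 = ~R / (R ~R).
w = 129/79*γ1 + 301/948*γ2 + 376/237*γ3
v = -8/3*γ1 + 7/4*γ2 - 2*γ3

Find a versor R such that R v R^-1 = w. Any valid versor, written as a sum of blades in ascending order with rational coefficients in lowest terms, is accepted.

A norm check does it: q(v) = q(w) = 7/144, hence R = v + w = -245/237*γ1 + 490/237*γ2 - 98/237*γ3 realises the map — parallel part kept, (v - w)/2 negated, v carried to w.
Answer: -245/237*γ1 + 490/237*γ2 - 98/237*γ3


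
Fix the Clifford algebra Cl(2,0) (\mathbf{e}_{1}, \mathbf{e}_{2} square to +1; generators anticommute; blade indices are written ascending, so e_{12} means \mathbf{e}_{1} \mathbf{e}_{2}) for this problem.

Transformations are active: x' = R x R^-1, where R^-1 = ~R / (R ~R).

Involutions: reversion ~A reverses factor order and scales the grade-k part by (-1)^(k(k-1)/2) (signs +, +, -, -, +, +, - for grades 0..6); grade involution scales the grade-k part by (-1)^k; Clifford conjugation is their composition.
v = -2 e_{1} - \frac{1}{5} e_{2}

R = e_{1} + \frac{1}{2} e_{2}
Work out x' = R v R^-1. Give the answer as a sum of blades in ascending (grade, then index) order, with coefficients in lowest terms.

~R = e_{1} + \frac{1}{2} e_{2}, and R ~R = \frac{5}{4}, so R^-1 = ~R / (\frac{5}{4}).
R v = -\frac{21}{10} + \frac{4}{5} e_{12}
Answer: -\frac{34}{25} e_{1} - \frac{37}{25} e_{2}


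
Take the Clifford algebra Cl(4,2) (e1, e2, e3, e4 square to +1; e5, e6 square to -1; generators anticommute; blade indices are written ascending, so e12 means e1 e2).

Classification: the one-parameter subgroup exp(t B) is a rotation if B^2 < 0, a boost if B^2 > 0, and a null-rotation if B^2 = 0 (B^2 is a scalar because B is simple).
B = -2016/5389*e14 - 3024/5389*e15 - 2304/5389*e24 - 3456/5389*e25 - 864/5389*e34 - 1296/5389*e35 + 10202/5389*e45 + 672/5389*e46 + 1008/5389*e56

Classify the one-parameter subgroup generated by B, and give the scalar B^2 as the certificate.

B^2 term by term: the squares give (-2016/5389)^2*(e14)^2 + (-3024/5389)^2*(e15)^2 + (-2304/5389)^2*(e24)^2 + (-3456/5389)^2*(e25)^2 + (-864/5389)^2*(e34)^2 + (-1296/5389)^2*(e35)^2 + (10202/5389)^2*(e45)^2 + (672/5389)^2*(e46)^2 + (1008/5389)^2*(e56)^2 = 4064256/29041321*(-1) + 9144576/29041321*(+1) + 5308416/29041321*(-1) + 11943936/29041321*(+1) + 746496/29041321*(-1) + 1679616/29041321*(+1) + 104080804/29041321*(+1) + 451584/29041321*(+1) + 1016064/29041321*(-1) = 4 (each basis 2-blade squares to minus the product of its generators' squares); cross terms between blades sharing an index anticommute and cancel; the commuting (index-disjoint) pairs give grade-4 terms 2*c*c'*(blade product), which cancel blade by blade — e1245: -13934592/29041321 + 13934592/29041321 = 0; e1345: -5225472/29041321 + 5225472/29041321 = 0; e1456: -4064256/29041321 + 4064256/29041321 = 0; e2345: -5971968/29041321 + 5971968/29041321 = 0; e2456: -4644864/29041321 + 4644864/29041321 = 0; e3456: -1741824/29041321 + 1741824/29041321 = 0 — confirming B is simple. So B^2 = 4.
Answer: boost, certificate B^2 = 4. No conjugation can change B^2 = 4; the sign gives the class.


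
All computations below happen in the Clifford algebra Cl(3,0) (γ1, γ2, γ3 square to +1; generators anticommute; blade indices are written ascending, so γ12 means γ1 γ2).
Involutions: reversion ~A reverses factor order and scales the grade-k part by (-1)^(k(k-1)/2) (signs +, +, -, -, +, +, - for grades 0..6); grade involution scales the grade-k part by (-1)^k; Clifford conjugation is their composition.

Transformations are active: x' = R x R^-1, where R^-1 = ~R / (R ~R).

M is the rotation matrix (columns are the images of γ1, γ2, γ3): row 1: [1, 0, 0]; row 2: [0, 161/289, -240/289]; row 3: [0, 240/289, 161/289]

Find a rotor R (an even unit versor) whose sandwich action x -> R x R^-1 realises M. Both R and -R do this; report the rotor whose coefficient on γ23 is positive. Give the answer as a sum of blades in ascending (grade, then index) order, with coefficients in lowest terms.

Method: write R = a + b12*γ12 + b13*γ13 + b23*γ23 with a^2 + b12^2 + b13^2 + b23^2 = 1 (so R^-1 = ~R). Expanding the columns R e_j ~R gives tr M = 4a^2 - 1 and, from the antisymmetric part, M21 - M12 = -4a*b12, M13 - M31 = 4a*b13, M32 - M23 = -4a*b23.
Here tr M = 611/289, so a^2 = (1 + tr M)/4 = 225/289 and a = ±15/17. Taking a = 15/17: M21 - M12 = 0, M13 - M31 = 0, M32 - M23 = 480/289, giving b12 = 0, b13 = 0, b23 = -8/17, i.e. R = 15/17 - 8/17*γ23.
Its γ23 coefficient is negative, so report the other preimage -R.
Answer: -15/17 + 8/17*γ23. Recall the cover is two-to-one: with M of trace 611/289, both preimages act alike, and the stated γ23 sign chooses the sheet.


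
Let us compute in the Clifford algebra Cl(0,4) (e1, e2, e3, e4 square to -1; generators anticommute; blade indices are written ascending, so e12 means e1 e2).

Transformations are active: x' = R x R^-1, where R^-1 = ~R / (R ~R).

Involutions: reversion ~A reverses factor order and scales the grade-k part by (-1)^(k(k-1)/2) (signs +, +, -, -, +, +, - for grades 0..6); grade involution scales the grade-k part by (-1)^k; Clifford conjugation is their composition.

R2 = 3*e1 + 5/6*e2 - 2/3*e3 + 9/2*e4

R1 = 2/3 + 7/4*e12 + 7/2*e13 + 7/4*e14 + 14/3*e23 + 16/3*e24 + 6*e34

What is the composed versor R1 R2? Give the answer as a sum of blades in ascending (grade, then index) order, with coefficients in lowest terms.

Distribute over the terms of R2 (each basis-blade product reordered to ascending indices, repeated generators contracted through their squares):
R1 (3*e1) = 2*e1 + 21/4*e2 + 21/2*e3 + 21/4*e4 + 14*e123 + 16*e124 + 18*e134
R1 (5/6*e2) = -35/24*e1 + 5/9*e2 + 35/9*e3 + 40/9*e4 - 35/12*e123 - 35/24*e124 + 5*e234
R1 (-2/3*e3) = 7/3*e1 + 28/9*e2 - 4/9*e3 - 4*e4 - 7/6*e123 + 7/6*e134 + 32/9*e234
R1 (9/2*e4) = -63/8*e1 - 24*e2 - 27*e3 + 3*e4 + 63/8*e124 + 63/4*e134 + 21*e234
Summing the partial products and collecting blades:
Answer: -5*e1 - 181/12*e2 - 235/18*e3 + 313/36*e4 + 119/12*e123 + 269/12*e124 + 419/12*e134 + 266/9*e234


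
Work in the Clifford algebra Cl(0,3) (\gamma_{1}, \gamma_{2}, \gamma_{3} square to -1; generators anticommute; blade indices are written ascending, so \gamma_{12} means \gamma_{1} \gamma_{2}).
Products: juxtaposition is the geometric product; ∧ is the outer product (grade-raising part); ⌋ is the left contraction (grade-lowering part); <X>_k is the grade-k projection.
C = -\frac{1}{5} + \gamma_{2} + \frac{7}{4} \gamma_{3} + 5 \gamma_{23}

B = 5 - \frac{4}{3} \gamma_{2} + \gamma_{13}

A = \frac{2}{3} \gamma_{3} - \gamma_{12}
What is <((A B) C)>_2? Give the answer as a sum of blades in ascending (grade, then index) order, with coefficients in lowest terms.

step 1: -\frac{2}{3} \gamma_{1} + \frac{10}{3} \gamma_{3} - 5 \gamma_{12} - \frac{1}{9} \gamma_{23}
step 2: -\frac{95}{18} + \frac{77}{15} \gamma_{1} + \frac{607}{36} \gamma_{2} - \frac{7}{9} \gamma_{3} + \frac{1}{3} \gamma_{12} + \frac{143}{6} \gamma_{13} - \frac{149}{45} \gamma_{23} - \frac{145}{12} \gamma_{123}
step 3: \frac{1}{3} \gamma_{12} + \frac{143}{6} \gamma_{13} - \frac{149}{45} \gamma_{23}
Answer: \frac{1}{3} \gamma_{12} + \frac{143}{6} \gamma_{13} - \frac{149}{45} \gamma_{23}


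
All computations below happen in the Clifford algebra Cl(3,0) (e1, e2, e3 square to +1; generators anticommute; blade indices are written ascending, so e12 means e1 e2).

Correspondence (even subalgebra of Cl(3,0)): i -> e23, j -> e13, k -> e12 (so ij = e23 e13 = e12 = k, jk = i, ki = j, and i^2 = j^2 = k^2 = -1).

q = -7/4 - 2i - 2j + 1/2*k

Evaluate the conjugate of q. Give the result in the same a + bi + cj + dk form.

In blades: q = -7/4 + 1/2*e12 - 2*e13 - 2*e23.
Quaternion conjugation is reversion on the even subalgebra: the scalar is fixed and every grade-2 blade flips sign, giving -7/4 - 1/2*e12 + 2*e13 + 2*e23; translating back:
Answer: -7/4 + 2i + 2j - 1/2*k


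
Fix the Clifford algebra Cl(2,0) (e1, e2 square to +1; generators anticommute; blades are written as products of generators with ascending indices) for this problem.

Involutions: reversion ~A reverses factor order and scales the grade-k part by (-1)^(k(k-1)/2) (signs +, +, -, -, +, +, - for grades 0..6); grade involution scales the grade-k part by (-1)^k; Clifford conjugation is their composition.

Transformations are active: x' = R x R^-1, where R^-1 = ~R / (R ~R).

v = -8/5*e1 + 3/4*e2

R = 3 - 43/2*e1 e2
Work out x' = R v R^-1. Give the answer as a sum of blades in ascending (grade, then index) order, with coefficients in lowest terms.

~R = 3 + 43/2*e1 e2, and R ~R = 1885/4, so R^-1 = ~R / (1885/4).
R v = -837/40*e1 - 643/20*e2
Answer: 12569/9425*e1 - 43707/37700*e2


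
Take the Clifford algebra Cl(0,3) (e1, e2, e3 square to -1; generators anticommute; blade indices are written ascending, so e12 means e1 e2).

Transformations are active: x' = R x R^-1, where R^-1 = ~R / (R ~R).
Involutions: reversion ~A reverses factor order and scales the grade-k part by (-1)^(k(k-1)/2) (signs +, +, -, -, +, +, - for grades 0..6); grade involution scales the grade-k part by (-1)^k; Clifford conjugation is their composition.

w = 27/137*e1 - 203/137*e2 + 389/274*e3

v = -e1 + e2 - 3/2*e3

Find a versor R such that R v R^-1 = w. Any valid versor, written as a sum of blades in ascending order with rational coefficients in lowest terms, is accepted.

Take R = v + w = -110/137*e1 - 66/137*e2 - 11/137*e3. Because q(v) = q(w) = -17/4, conjugation by R sends v exactly to w.
Answer: -110/137*e1 - 66/137*e2 - 11/137*e3


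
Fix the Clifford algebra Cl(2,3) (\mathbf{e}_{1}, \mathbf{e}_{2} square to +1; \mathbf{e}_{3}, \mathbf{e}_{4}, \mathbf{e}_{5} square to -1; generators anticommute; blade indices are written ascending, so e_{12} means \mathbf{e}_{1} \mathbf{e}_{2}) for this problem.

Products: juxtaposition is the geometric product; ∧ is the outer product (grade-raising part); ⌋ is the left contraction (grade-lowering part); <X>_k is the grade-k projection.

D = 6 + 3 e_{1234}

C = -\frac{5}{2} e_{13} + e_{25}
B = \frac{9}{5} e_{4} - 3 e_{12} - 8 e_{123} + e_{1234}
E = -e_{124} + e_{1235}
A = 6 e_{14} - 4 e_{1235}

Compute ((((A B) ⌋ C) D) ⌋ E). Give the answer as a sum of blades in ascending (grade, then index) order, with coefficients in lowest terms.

step 1: -\frac{54}{5} e_{1} - 32 e_{5} + 6 e_{23} - 18 e_{24} - 12 e_{35} - 4 e_{45} + 48 e_{234} + \frac{36}{5} e_{12345}
step 2: -32 e_{2} + 27 e_{3}
step 3: -192 e_{2} + 162 e_{3} - 81 e_{124} + 96 e_{134}
step 4: 81 - 192 e_{14} - 162 e_{125} + 192 e_{135}
Answer: 81 - 192 e_{14} - 162 e_{125} + 192 e_{135}


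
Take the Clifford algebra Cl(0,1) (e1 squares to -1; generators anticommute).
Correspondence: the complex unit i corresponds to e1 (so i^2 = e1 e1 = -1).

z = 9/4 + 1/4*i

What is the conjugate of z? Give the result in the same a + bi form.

In blades: z = 9/4 + 1/4*e1.
Conjugation here is Clifford conjugation: the scalar is fixed and the grade-1 and grade-2 blades all flip sign, giving 9/4 - 1/4*e1; translating back:
Answer: 9/4 - 1/4*i


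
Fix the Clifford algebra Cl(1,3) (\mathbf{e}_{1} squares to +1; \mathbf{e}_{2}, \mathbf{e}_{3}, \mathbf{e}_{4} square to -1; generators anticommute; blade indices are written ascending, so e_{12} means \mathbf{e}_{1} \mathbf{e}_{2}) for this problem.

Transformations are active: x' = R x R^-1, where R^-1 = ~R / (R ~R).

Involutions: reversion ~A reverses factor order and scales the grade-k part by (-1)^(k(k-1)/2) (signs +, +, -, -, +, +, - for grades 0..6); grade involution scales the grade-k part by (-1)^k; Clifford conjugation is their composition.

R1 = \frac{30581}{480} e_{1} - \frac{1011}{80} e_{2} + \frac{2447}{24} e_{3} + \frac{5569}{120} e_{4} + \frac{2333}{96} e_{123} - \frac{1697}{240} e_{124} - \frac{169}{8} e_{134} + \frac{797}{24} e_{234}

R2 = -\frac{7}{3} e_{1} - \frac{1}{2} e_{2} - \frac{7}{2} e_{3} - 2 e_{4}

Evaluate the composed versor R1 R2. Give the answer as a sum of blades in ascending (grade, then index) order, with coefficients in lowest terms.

Distribute over the terms of R2 (each basis-blade product reordered to ascending indices, repeated generators contracted through their squares):
R1 (-\frac{7}{3} e_{1}) = -\frac{214067}{1440} - \frac{2359}{80} e_{12} + \frac{17129}{72} e_{13} + \frac{38983}{360} e_{14} - \frac{16331}{288} e_{23} + \frac{11879}{720} e_{24} + \frac{1183}{24} e_{34} + \frac{5579}{72} e_{1234}
R1 (-\frac{1}{2} e_{2}) = -\frac{1011}{160} - \frac{30581}{960} e_{12} - \frac{2333}{192} e_{13} + \frac{1697}{480} e_{14} + \frac{2447}{48} e_{23} + \frac{5569}{240} e_{24} + \frac{797}{48} e_{34} + \frac{169}{16} e_{1234}
R1 (-\frac{7}{2} e_{3}) = \frac{17129}{48} + \frac{16331}{192} e_{12} - \frac{214067}{960} e_{13} + \frac{1183}{16} e_{14} + \frac{7077}{160} e_{23} - \frac{5579}{48} e_{24} + \frac{38983}{240} e_{34} - \frac{11879}{480} e_{1234}
R1 (-2 e_{4}) = \frac{5569}{60} - \frac{1697}{120} e_{12} - \frac{169}{4} e_{13} - \frac{30581}{240} e_{14} + \frac{797}{12} e_{23} + \frac{1011}{40} e_{24} - \frac{2447}{12} e_{34} - \frac{2333}{48} e_{1234}
Summing the partial products and collecting blades:
Answer: \frac{10609}{36} + \frac{919}{96} e_{12} - \frac{28429}{720} e_{13} + \frac{84007}{1440} e_{14} + \frac{9443}{90} e_{23} - \frac{36901}{720} e_{24} + \frac{2929}{120} e_{34} + \frac{21163}{1440} e_{1234}


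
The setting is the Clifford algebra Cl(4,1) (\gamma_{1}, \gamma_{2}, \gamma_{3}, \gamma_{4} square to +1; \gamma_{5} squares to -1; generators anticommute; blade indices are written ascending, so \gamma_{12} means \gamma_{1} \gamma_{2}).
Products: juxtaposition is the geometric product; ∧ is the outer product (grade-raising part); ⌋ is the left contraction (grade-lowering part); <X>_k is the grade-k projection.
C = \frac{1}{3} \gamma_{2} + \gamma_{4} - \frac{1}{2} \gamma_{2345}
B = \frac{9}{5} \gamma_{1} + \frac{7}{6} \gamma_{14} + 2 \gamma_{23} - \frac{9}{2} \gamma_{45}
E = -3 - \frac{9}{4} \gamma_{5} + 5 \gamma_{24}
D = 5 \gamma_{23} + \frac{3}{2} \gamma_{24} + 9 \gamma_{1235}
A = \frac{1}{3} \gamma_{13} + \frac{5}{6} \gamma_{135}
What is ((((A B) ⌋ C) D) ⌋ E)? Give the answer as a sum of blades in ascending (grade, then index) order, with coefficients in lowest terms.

step 1: -\frac{3}{5} \gamma_{3} - \frac{2}{3} \gamma_{12} - \frac{7}{18} \gamma_{34} + \frac{3}{2} \gamma_{35} - \frac{5}{3} \gamma_{125} - \frac{15}{4} \gamma_{134} - \frac{35}{36} \gamma_{345} - \frac{3}{2} \gamma_{1345}
step 2: -\frac{35}{72} \gamma_{2} + \frac{3}{4} \gamma_{24} - \frac{7}{36} \gamma_{25} - \frac{3}{10} \gamma_{245}
step 3: -\frac{9}{8} - \frac{175}{72} \gamma_{3} - \frac{35}{48} \gamma_{4} + \frac{9}{20} \gamma_{5} + \frac{7}{4} \gamma_{13} + \frac{15}{4} \gamma_{34} - \frac{35}{36} \gamma_{35} - \frac{7}{24} \gamma_{45} - \frac{27}{10} \gamma_{134} + \frac{35}{8} \gamma_{135} - \frac{3}{2} \gamma_{345} + \frac{27}{4} \gamma_{1345}
step 4: \frac{351}{80} + \frac{175}{48} \gamma_{2} + \frac{81}{32} \gamma_{5} - \frac{45}{8} \gamma_{24}
Answer: \frac{351}{80} + \frac{175}{48} \gamma_{2} + \frac{81}{32} \gamma_{5} - \frac{45}{8} \gamma_{24}


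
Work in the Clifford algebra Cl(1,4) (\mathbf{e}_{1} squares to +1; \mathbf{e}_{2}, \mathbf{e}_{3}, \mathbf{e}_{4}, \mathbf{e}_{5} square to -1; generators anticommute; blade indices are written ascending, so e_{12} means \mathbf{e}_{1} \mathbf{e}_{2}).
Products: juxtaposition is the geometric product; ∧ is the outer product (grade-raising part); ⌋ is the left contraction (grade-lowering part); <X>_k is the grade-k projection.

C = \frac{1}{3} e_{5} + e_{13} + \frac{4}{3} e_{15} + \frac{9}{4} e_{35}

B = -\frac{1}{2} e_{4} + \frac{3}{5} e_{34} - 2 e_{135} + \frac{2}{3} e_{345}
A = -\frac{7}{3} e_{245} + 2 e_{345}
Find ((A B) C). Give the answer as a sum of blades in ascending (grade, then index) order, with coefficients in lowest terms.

step 1: \frac{4}{3} - \frac{6}{5} e_{5} + 4 e_{14} + \frac{14}{9} e_{23} + \frac{7}{6} e_{25} - e_{35} - \frac{7}{5} e_{235} + \frac{14}{3} e_{1234}
step 2: \frac{53}{20} - \frac{8}{5} e_{1} + \frac{497}{180} e_{2} - \frac{71}{30} e_{3} + \frac{4}{9} e_{5} - \frac{28}{9} e_{12} + \frac{8}{3} e_{13} + \frac{7}{9} e_{15} + \frac{371}{120} e_{23} - \frac{14}{3} e_{24} - \frac{7}{2} e_{25} + 4 e_{34} + 3 e_{35} - \frac{16}{3} e_{45} - \frac{28}{15} e_{123} + \frac{7}{5} e_{125} - \frac{6}{5} e_{135} + \frac{4}{3} e_{145} + \frac{14}{27} e_{235} + \frac{49}{54} e_{1235} + \frac{21}{2} e_{1245} - 9 e_{1345} - \frac{56}{9} e_{2345} + \frac{14}{9} e_{12345}
Answer: \frac{53}{20} - \frac{8}{5} e_{1} + \frac{497}{180} e_{2} - \frac{71}{30} e_{3} + \frac{4}{9} e_{5} - \frac{28}{9} e_{12} + \frac{8}{3} e_{13} + \frac{7}{9} e_{15} + \frac{371}{120} e_{23} - \frac{14}{3} e_{24} - \frac{7}{2} e_{25} + 4 e_{34} + 3 e_{35} - \frac{16}{3} e_{45} - \frac{28}{15} e_{123} + \frac{7}{5} e_{125} - \frac{6}{5} e_{135} + \frac{4}{3} e_{145} + \frac{14}{27} e_{235} + \frac{49}{54} e_{1235} + \frac{21}{2} e_{1245} - 9 e_{1345} - \frac{56}{9} e_{2345} + \frac{14}{9} e_{12345}


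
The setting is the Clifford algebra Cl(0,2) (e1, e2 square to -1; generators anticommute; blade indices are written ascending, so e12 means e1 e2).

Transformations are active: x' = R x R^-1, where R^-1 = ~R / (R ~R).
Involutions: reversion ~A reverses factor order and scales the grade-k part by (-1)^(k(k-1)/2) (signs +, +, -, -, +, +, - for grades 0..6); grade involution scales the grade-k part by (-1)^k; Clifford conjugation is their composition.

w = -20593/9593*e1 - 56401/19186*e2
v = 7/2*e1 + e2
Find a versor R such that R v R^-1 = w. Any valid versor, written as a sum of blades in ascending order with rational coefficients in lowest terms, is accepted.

Here q(v) = q(w) = -53/4; the classical choice R = v + w = 25965/19186*e1 - 37215/19186*e2 then realises v -> w under the sandwich.
Answer: 25965/19186*e1 - 37215/19186*e2


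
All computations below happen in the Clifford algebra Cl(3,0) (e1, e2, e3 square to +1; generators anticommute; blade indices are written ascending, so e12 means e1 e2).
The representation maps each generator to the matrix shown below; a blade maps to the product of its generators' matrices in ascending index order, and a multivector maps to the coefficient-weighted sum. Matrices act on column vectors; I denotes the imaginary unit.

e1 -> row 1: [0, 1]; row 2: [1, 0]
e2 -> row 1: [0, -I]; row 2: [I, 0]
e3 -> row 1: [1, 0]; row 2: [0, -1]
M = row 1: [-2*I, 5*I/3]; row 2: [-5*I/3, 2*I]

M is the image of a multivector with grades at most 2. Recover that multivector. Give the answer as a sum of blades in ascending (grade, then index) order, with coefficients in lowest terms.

Method: 1, rho(e1), rho(e2), rho(e3) form a trace-orthogonal basis of the 2x2 complex matrices (tr(X Y) = 2 if X = Y, else 0), so M = m0*1 + m1*rho(e1) + m2*rho(e2) + m3*rho(e3) with m0 = tr(M)/2 = 0, m1 = tr(M rho(e1))/2 = 0, m2 = tr(M rho(e2))/2 = -5/3, m3 = tr(M rho(e3))/2 = -2*I.
Multiplying table entries, the bivector images are rho(e12) = I*rho(e3), rho(e13) = -I*rho(e2), rho(e23) = I*rho(e1); with real blade coefficients the real parts of m0..m3 are the coefficients of 1, e1, e2, e3 and the imaginary parts give the bivectors (e23: Im m1, e13: -Im m2, e12: Im m3).
Answer: -5/3*e2 - 2*e12


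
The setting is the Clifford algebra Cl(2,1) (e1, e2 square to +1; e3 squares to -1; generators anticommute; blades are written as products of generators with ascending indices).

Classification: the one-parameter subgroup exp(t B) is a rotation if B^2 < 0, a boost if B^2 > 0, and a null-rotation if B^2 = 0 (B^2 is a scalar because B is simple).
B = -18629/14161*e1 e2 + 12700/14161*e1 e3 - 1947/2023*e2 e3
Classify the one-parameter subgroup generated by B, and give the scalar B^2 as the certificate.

B^2 term by term: the squares give (-18629/14161)^2*(e1 e2)^2 + (12700/14161)^2*(e1 e3)^2 + (-1947/2023)^2*(e2 e3)^2 = 347039641/200533921*(-1) + 161290000/200533921*(+1) + 3790809/4092529*(+1) = 0 (each basis 2-blade squares to minus the product of its generators' squares); cross terms between blades sharing an index anticommute and cancel. So B^2 = 0.
Answer: null-rotation, certificate B^2 = 0. The invariant at work: B^2 = 0 is unchanged by conjugation, hence its sign classifies the subgroup whatever basis B is written in.
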